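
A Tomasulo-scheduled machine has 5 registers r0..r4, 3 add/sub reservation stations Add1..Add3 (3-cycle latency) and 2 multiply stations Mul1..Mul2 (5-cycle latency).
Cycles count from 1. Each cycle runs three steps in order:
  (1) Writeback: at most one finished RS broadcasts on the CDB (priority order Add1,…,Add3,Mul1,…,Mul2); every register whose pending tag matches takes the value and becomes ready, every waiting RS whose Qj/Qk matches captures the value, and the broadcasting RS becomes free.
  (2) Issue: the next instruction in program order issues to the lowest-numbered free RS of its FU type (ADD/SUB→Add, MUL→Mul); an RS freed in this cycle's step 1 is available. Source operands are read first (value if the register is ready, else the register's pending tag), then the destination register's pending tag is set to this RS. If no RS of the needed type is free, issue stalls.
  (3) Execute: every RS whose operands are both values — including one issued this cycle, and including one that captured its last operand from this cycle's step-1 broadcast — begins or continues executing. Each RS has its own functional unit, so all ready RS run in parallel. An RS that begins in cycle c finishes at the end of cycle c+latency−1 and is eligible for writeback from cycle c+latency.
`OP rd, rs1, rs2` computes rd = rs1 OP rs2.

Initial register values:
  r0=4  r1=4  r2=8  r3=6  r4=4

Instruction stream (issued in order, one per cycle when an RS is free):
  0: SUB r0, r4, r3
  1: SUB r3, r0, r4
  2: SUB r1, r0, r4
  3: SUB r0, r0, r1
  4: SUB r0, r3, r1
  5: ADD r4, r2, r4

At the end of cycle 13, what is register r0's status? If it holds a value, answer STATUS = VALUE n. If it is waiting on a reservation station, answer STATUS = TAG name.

c1: issue SUB r0<-Add1 | r0:Add1,r1:4,r2:8,r3:6,r4:4
c2: issue SUB r3<-Add2 | r0:Add1,r1:4,r2:8,r3:Add2,r4:4
c3: issue SUB r1<-Add3 | r0:Add1,r1:Add3,r2:8,r3:Add2,r4:4
c4: CDB Add1=-2; issue SUB r0<-Add1 | r0:Add1,r1:Add3,r2:8,r3:Add2,r4:4
c5: stall | r0:Add1,r1:Add3,r2:8,r3:Add2,r4:4
c6: stall | r0:Add1,r1:Add3,r2:8,r3:Add2,r4:4
c7: CDB Add2=-6; issue SUB r0<-Add2 | r0:Add2,r1:Add3,r2:8,r3:-6,r4:4
c8: CDB Add3=-6; issue ADD r4<-Add3 | r0:Add2,r1:-6,r2:8,r3:-6,r4:Add3
c9: - | r0:Add2,r1:-6,r2:8,r3:-6,r4:Add3
c10: - | r0:Add2,r1:-6,r2:8,r3:-6,r4:Add3
c11: CDB Add1=4 | r0:Add2,r1:-6,r2:8,r3:-6,r4:Add3
c12: CDB Add2=0 | r0:0,r1:-6,r2:8,r3:-6,r4:Add3
c13: CDB Add3=12 | r0:0,r1:-6,r2:8,r3:-6,r4:12

STATUS = VALUE 0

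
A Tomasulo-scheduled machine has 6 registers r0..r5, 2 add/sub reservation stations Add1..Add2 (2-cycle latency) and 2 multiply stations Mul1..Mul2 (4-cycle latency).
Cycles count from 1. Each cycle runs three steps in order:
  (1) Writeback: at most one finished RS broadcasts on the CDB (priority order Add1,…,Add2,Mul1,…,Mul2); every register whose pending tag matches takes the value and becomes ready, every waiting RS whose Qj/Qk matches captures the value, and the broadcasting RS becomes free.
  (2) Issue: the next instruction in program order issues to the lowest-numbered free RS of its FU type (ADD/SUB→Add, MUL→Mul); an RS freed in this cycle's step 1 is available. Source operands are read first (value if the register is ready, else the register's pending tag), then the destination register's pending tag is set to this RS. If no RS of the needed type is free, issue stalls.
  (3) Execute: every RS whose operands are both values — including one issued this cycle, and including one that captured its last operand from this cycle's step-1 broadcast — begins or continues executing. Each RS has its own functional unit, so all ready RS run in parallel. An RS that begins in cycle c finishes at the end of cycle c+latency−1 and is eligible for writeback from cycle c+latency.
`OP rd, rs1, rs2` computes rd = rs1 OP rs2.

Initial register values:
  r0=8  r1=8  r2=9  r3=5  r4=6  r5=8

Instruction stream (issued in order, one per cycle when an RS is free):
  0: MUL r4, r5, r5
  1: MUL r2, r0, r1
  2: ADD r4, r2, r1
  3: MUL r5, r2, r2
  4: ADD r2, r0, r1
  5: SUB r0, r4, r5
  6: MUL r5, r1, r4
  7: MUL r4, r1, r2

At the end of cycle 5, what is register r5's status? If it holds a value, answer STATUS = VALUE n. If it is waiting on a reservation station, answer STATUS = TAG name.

cycle 1: issue MUL r4<-Mul1 // r0:8,r1:8,r2:9,r3:5,r4:Mul1,r5:8
cycle 2: issue MUL r2<-Mul2 // r0:8,r1:8,r2:Mul2,r3:5,r4:Mul1,r5:8
cycle 3: issue ADD r4<-Add1 // r0:8,r1:8,r2:Mul2,r3:5,r4:Add1,r5:8
cycle 4: stall // r0:8,r1:8,r2:Mul2,r3:5,r4:Add1,r5:8
cycle 5: CDB Mul1=64; issue MUL r5<-Mul1 // r0:8,r1:8,r2:Mul2,r3:5,r4:Add1,r5:Mul1

STATUS = TAG Mul1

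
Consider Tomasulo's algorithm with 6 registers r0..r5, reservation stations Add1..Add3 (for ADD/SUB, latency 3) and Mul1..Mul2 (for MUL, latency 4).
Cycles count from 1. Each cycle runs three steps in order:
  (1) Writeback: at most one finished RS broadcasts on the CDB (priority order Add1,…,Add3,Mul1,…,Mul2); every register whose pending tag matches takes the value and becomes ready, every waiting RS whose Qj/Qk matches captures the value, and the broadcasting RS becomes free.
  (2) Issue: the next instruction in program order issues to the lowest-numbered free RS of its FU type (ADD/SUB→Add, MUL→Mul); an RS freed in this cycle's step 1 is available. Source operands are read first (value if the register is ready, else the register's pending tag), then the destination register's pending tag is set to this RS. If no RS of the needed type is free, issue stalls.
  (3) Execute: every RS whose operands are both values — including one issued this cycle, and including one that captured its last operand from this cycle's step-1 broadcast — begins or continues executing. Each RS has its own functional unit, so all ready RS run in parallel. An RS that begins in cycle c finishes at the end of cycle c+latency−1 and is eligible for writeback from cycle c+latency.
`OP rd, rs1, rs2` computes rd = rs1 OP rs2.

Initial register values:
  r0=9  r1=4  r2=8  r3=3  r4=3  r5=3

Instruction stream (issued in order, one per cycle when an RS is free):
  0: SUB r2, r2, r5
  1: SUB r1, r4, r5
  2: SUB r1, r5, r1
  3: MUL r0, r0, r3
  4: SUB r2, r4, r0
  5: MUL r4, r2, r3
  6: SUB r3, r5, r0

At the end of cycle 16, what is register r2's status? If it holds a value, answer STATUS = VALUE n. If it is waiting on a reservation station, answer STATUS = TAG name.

cycle 1: issue SUB r2<-Add1 // r0:9,r1:4,r2:Add1,r3:3,r4:3,r5:3
cycle 2: issue SUB r1<-Add2 // r0:9,r1:Add2,r2:Add1,r3:3,r4:3,r5:3
cycle 3: issue SUB r1<-Add3 // r0:9,r1:Add3,r2:Add1,r3:3,r4:3,r5:3
cycle 4: CDB Add1=5; issue MUL r0<-Mul1 // r0:Mul1,r1:Add3,r2:5,r3:3,r4:3,r5:3
cycle 5: CDB Add2=0; issue SUB r2<-Add1 // r0:Mul1,r1:Add3,r2:Add1,r3:3,r4:3,r5:3
cycle 6: issue MUL r4<-Mul2 // r0:Mul1,r1:Add3,r2:Add1,r3:3,r4:Mul2,r5:3
cycle 7: issue SUB r3<-Add2 // r0:Mul1,r1:Add3,r2:Add1,r3:Add2,r4:Mul2,r5:3
cycle 8: CDB Add3=3 // r0:Mul1,r1:3,r2:Add1,r3:Add2,r4:Mul2,r5:3
cycle 9: CDB Mul1=27 // r0:27,r1:3,r2:Add1,r3:Add2,r4:Mul2,r5:3
cycle 10: - // r0:27,r1:3,r2:Add1,r3:Add2,r4:Mul2,r5:3
cycle 11: - // r0:27,r1:3,r2:Add1,r3:Add2,r4:Mul2,r5:3
cycle 12: CDB Add1=-24 // r0:27,r1:3,r2:-24,r3:Add2,r4:Mul2,r5:3
cycle 13: CDB Add2=-24 // r0:27,r1:3,r2:-24,r3:-24,r4:Mul2,r5:3
cycle 14: - // r0:27,r1:3,r2:-24,r3:-24,r4:Mul2,r5:3
cycle 15: - // r0:27,r1:3,r2:-24,r3:-24,r4:Mul2,r5:3
cycle 16: CDB Mul2=-72 // r0:27,r1:3,r2:-24,r3:-24,r4:-72,r5:3

STATUS = VALUE -24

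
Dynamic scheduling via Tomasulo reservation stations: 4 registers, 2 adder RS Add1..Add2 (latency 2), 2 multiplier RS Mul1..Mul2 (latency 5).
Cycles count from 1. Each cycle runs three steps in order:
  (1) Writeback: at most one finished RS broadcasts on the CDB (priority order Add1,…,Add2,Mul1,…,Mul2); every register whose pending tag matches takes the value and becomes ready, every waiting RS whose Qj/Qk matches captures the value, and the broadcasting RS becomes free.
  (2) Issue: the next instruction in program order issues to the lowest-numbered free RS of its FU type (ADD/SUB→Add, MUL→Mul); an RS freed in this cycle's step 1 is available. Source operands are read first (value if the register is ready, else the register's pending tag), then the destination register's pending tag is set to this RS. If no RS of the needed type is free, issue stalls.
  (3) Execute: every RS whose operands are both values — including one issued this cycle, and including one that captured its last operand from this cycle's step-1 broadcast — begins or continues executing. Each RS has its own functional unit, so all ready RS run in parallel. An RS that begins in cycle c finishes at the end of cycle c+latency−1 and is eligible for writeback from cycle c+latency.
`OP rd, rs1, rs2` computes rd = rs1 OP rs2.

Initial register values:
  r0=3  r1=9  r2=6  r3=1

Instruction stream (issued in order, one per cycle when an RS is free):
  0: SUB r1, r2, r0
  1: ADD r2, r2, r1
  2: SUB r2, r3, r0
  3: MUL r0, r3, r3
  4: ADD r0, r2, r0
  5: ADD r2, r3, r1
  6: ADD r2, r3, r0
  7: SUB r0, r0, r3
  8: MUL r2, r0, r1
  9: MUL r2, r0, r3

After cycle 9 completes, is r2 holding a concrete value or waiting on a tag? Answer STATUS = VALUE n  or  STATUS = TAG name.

STATUS = TAG Add2

  c1: issue SUB r1<-Add1  regs: r0:3,r1:Add1,r2:6,r3:1
  c2: issue ADD r2<-Add2  regs: r0:3,r1:Add1,r2:Add2,r3:1
  c3: CDB Add1=3; issue SUB r2<-Add1  regs: r0:3,r1:3,r2:Add1,r3:1
  c4: issue MUL r0<-Mul1  regs: r0:Mul1,r1:3,r2:Add1,r3:1
  c5: CDB Add1=-2; issue ADD r0<-Add1  regs: r0:Add1,r1:3,r2:-2,r3:1
  c6: CDB Add2=9; issue ADD r2<-Add2  regs: r0:Add1,r1:3,r2:Add2,r3:1
  c7: stall  regs: r0:Add1,r1:3,r2:Add2,r3:1
  c8: CDB Add2=4; issue ADD r2<-Add2  regs: r0:Add1,r1:3,r2:Add2,r3:1
  c9: CDB Mul1=1; stall  regs: r0:Add1,r1:3,r2:Add2,r3:1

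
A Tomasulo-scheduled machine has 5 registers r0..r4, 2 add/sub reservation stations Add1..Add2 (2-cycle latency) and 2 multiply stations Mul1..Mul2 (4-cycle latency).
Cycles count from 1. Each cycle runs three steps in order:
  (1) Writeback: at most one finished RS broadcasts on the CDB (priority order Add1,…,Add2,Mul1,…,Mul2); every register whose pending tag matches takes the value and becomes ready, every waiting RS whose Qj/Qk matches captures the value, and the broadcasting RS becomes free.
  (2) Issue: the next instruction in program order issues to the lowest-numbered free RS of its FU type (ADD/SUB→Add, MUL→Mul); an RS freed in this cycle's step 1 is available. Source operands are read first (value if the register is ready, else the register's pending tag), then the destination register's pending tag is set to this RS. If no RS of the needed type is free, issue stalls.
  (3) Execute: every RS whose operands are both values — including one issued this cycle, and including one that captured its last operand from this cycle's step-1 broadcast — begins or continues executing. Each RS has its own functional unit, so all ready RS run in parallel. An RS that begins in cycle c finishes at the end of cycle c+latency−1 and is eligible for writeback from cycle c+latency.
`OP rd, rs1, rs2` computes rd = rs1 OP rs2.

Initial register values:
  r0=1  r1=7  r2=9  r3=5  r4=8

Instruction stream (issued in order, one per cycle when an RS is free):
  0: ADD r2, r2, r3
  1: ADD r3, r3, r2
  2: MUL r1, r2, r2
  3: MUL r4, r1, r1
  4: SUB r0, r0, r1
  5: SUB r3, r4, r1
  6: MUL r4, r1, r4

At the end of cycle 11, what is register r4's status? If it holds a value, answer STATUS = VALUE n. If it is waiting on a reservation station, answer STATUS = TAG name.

STATUS = TAG Mul1

c1: issue ADD r2<-Add1 | r0:1,r1:7,r2:Add1,r3:5,r4:8
c2: issue ADD r3<-Add2 | r0:1,r1:7,r2:Add1,r3:Add2,r4:8
c3: CDB Add1=14; issue MUL r1<-Mul1 | r0:1,r1:Mul1,r2:14,r3:Add2,r4:8
c4: issue MUL r4<-Mul2 | r0:1,r1:Mul1,r2:14,r3:Add2,r4:Mul2
c5: CDB Add2=19; issue SUB r0<-Add1 | r0:Add1,r1:Mul1,r2:14,r3:19,r4:Mul2
c6: issue SUB r3<-Add2 | r0:Add1,r1:Mul1,r2:14,r3:Add2,r4:Mul2
c7: CDB Mul1=196; issue MUL r4<-Mul1 | r0:Add1,r1:196,r2:14,r3:Add2,r4:Mul1
c8: - | r0:Add1,r1:196,r2:14,r3:Add2,r4:Mul1
c9: CDB Add1=-195 | r0:-195,r1:196,r2:14,r3:Add2,r4:Mul1
c10: - | r0:-195,r1:196,r2:14,r3:Add2,r4:Mul1
c11: CDB Mul2=38416 | r0:-195,r1:196,r2:14,r3:Add2,r4:Mul1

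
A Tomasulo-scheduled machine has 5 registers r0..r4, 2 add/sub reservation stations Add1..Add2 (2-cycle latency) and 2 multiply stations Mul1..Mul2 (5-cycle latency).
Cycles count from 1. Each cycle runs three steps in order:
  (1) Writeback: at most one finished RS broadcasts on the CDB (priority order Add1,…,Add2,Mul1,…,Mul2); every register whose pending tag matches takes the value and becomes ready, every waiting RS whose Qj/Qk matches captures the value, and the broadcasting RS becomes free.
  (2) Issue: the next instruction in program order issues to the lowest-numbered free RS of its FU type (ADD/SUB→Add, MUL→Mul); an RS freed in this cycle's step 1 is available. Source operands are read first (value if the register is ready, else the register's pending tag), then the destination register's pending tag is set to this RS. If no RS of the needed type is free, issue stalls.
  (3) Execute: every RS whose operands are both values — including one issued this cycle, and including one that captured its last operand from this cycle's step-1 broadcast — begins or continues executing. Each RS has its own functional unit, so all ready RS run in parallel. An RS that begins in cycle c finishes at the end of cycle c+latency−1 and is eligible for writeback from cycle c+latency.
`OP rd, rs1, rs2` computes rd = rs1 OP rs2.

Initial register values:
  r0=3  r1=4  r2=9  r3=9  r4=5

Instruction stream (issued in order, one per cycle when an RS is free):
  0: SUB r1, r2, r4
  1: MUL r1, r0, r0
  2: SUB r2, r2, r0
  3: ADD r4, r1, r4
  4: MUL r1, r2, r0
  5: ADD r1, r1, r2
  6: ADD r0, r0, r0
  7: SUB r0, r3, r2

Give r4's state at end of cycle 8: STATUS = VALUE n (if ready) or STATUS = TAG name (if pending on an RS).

STATUS = TAG Add2

  c1: issue SUB r1<-Add1  regs: r0:3,r1:Add1,r2:9,r3:9,r4:5
  c2: issue MUL r1<-Mul1  regs: r0:3,r1:Mul1,r2:9,r3:9,r4:5
  c3: CDB Add1=4; issue SUB r2<-Add1  regs: r0:3,r1:Mul1,r2:Add1,r3:9,r4:5
  c4: issue ADD r4<-Add2  regs: r0:3,r1:Mul1,r2:Add1,r3:9,r4:Add2
  c5: CDB Add1=6; issue MUL r1<-Mul2  regs: r0:3,r1:Mul2,r2:6,r3:9,r4:Add2
  c6: issue ADD r1<-Add1  regs: r0:3,r1:Add1,r2:6,r3:9,r4:Add2
  c7: CDB Mul1=9; stall  regs: r0:3,r1:Add1,r2:6,r3:9,r4:Add2
  c8: stall  regs: r0:3,r1:Add1,r2:6,r3:9,r4:Add2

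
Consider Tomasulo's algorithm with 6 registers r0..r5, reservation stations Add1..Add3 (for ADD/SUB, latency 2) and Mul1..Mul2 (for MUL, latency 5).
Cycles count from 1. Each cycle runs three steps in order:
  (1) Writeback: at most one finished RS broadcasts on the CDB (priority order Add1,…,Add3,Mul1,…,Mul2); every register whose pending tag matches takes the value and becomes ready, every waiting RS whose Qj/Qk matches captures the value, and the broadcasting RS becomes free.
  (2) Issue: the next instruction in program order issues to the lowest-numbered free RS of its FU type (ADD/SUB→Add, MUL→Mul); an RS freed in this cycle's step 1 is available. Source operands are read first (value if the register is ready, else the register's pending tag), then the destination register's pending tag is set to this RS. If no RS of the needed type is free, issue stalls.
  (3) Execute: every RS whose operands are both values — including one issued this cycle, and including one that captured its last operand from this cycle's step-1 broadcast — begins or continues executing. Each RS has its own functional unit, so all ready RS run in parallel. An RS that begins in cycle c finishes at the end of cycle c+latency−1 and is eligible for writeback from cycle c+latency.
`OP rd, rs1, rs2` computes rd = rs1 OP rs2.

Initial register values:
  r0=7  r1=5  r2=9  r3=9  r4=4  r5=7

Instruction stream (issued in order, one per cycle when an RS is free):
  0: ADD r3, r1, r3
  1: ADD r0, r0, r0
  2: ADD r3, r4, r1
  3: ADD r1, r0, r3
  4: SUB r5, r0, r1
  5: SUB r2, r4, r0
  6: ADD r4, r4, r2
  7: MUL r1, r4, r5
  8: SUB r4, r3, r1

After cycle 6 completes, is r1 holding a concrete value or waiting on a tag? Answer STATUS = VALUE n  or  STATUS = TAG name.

  c1: issue ADD r3<-Add1  regs: r0:7,r1:5,r2:9,r3:Add1,r4:4,r5:7
  c2: issue ADD r0<-Add2  regs: r0:Add2,r1:5,r2:9,r3:Add1,r4:4,r5:7
  c3: CDB Add1=14; issue ADD r3<-Add1  regs: r0:Add2,r1:5,r2:9,r3:Add1,r4:4,r5:7
  c4: CDB Add2=14; issue ADD r1<-Add2  regs: r0:14,r1:Add2,r2:9,r3:Add1,r4:4,r5:7
  c5: CDB Add1=9; issue SUB r5<-Add1  regs: r0:14,r1:Add2,r2:9,r3:9,r4:4,r5:Add1
  c6: issue SUB r2<-Add3  regs: r0:14,r1:Add2,r2:Add3,r3:9,r4:4,r5:Add1

STATUS = TAG Add2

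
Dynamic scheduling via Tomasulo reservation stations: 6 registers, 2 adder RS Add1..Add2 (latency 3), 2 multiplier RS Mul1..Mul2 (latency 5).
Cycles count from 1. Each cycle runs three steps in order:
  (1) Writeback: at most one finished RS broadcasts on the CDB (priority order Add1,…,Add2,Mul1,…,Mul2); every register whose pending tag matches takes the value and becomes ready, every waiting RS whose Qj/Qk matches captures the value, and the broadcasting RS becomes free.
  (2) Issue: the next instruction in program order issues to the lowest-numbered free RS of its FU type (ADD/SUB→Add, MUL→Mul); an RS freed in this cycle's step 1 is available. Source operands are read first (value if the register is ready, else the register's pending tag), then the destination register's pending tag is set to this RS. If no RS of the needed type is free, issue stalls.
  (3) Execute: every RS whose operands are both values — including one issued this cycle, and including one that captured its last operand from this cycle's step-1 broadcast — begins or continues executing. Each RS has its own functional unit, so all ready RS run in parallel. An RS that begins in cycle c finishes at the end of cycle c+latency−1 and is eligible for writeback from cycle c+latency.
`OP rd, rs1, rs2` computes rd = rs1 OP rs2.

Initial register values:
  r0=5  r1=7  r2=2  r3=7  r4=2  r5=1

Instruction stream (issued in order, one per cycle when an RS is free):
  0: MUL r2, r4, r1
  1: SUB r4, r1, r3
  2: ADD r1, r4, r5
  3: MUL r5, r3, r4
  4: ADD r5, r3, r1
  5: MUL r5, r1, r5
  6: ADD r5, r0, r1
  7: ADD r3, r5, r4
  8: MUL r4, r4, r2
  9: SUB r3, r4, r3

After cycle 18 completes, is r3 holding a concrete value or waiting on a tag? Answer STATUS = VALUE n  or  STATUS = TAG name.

STATUS = TAG Add2

  c1: issue MUL r2<-Mul1  regs: r0:5,r1:7,r2:Mul1,r3:7,r4:2,r5:1
  c2: issue SUB r4<-Add1  regs: r0:5,r1:7,r2:Mul1,r3:7,r4:Add1,r5:1
  c3: issue ADD r1<-Add2  regs: r0:5,r1:Add2,r2:Mul1,r3:7,r4:Add1,r5:1
  c4: issue MUL r5<-Mul2  regs: r0:5,r1:Add2,r2:Mul1,r3:7,r4:Add1,r5:Mul2
  c5: CDB Add1=0; issue ADD r5<-Add1  regs: r0:5,r1:Add2,r2:Mul1,r3:7,r4:0,r5:Add1
  c6: CDB Mul1=14; issue MUL r5<-Mul1  regs: r0:5,r1:Add2,r2:14,r3:7,r4:0,r5:Mul1
  c7: stall  regs: r0:5,r1:Add2,r2:14,r3:7,r4:0,r5:Mul1
  c8: CDB Add2=1; issue ADD r5<-Add2  regs: r0:5,r1:1,r2:14,r3:7,r4:0,r5:Add2
  c9: stall  regs: r0:5,r1:1,r2:14,r3:7,r4:0,r5:Add2
  c10: CDB Mul2=0; stall  regs: r0:5,r1:1,r2:14,r3:7,r4:0,r5:Add2
  c11: CDB Add1=8; issue ADD r3<-Add1  regs: r0:5,r1:1,r2:14,r3:Add1,r4:0,r5:Add2
  c12: CDB Add2=6; issue MUL r4<-Mul2  regs: r0:5,r1:1,r2:14,r3:Add1,r4:Mul2,r5:6
  c13: issue SUB r3<-Add2  regs: r0:5,r1:1,r2:14,r3:Add2,r4:Mul2,r5:6
  c14: -  regs: r0:5,r1:1,r2:14,r3:Add2,r4:Mul2,r5:6
  c15: CDB Add1=6  regs: r0:5,r1:1,r2:14,r3:Add2,r4:Mul2,r5:6
  c16: CDB Mul1=8  regs: r0:5,r1:1,r2:14,r3:Add2,r4:Mul2,r5:6
  c17: CDB Mul2=0  regs: r0:5,r1:1,r2:14,r3:Add2,r4:0,r5:6
  c18: -  regs: r0:5,r1:1,r2:14,r3:Add2,r4:0,r5:6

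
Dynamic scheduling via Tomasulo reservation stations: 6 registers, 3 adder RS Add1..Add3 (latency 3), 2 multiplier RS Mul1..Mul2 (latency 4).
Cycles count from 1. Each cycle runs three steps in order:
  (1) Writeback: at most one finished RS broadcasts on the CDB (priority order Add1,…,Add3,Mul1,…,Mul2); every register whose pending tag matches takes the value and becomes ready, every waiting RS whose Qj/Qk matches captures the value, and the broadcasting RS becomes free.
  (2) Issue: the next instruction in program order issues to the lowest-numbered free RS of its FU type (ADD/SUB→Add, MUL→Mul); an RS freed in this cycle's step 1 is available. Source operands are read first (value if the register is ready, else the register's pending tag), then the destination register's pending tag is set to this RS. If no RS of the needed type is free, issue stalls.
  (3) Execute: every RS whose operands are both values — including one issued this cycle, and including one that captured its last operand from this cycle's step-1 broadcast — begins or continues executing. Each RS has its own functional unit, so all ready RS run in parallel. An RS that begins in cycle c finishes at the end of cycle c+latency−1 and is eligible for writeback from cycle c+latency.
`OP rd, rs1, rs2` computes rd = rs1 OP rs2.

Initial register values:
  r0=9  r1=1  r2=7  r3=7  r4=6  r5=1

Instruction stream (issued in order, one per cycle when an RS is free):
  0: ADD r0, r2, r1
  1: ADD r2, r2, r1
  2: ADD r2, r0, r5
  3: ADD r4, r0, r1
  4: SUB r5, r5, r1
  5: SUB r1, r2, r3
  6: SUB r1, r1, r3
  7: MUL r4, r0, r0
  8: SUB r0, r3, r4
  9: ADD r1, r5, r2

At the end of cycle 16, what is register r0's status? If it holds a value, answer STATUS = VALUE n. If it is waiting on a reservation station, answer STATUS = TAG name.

c1: issue ADD r0<-Add1 | r0:Add1,r1:1,r2:7,r3:7,r4:6,r5:1
c2: issue ADD r2<-Add2 | r0:Add1,r1:1,r2:Add2,r3:7,r4:6,r5:1
c3: issue ADD r2<-Add3 | r0:Add1,r1:1,r2:Add3,r3:7,r4:6,r5:1
c4: CDB Add1=8; issue ADD r4<-Add1 | r0:8,r1:1,r2:Add3,r3:7,r4:Add1,r5:1
c5: CDB Add2=8; issue SUB r5<-Add2 | r0:8,r1:1,r2:Add3,r3:7,r4:Add1,r5:Add2
c6: stall | r0:8,r1:1,r2:Add3,r3:7,r4:Add1,r5:Add2
c7: CDB Add1=9; issue SUB r1<-Add1 | r0:8,r1:Add1,r2:Add3,r3:7,r4:9,r5:Add2
c8: CDB Add2=0; issue SUB r1<-Add2 | r0:8,r1:Add2,r2:Add3,r3:7,r4:9,r5:0
c9: CDB Add3=9; issue MUL r4<-Mul1 | r0:8,r1:Add2,r2:9,r3:7,r4:Mul1,r5:0
c10: issue SUB r0<-Add3 | r0:Add3,r1:Add2,r2:9,r3:7,r4:Mul1,r5:0
c11: stall | r0:Add3,r1:Add2,r2:9,r3:7,r4:Mul1,r5:0
c12: CDB Add1=2; issue ADD r1<-Add1 | r0:Add3,r1:Add1,r2:9,r3:7,r4:Mul1,r5:0
c13: CDB Mul1=64 | r0:Add3,r1:Add1,r2:9,r3:7,r4:64,r5:0
c14: - | r0:Add3,r1:Add1,r2:9,r3:7,r4:64,r5:0
c15: CDB Add1=9 | r0:Add3,r1:9,r2:9,r3:7,r4:64,r5:0
c16: CDB Add2=-5 | r0:Add3,r1:9,r2:9,r3:7,r4:64,r5:0

STATUS = TAG Add3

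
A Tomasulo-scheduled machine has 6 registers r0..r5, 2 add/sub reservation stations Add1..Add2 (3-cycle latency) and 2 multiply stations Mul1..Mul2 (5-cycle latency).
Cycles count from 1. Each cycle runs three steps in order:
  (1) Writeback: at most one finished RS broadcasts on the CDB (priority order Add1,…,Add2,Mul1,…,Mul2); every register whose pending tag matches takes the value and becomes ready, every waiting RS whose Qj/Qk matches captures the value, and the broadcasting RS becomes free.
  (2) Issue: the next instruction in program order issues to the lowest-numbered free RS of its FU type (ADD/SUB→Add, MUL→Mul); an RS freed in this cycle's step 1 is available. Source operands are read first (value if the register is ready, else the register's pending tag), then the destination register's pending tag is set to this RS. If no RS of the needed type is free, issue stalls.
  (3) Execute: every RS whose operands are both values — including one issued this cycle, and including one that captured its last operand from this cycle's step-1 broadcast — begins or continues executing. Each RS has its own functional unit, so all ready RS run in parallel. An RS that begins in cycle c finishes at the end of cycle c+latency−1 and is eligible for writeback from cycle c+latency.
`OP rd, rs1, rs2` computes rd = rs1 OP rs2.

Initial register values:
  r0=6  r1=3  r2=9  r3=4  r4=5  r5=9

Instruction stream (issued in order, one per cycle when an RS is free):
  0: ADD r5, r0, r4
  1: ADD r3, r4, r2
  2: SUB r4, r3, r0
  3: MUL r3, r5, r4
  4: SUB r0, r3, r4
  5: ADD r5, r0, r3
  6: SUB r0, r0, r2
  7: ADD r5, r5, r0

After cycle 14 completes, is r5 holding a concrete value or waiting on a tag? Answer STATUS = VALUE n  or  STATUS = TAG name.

STATUS = TAG Add1

cycle 1: issue ADD r5<-Add1 // r0:6,r1:3,r2:9,r3:4,r4:5,r5:Add1
cycle 2: issue ADD r3<-Add2 // r0:6,r1:3,r2:9,r3:Add2,r4:5,r5:Add1
cycle 3: stall // r0:6,r1:3,r2:9,r3:Add2,r4:5,r5:Add1
cycle 4: CDB Add1=11; issue SUB r4<-Add1 // r0:6,r1:3,r2:9,r3:Add2,r4:Add1,r5:11
cycle 5: CDB Add2=14; issue MUL r3<-Mul1 // r0:6,r1:3,r2:9,r3:Mul1,r4:Add1,r5:11
cycle 6: issue SUB r0<-Add2 // r0:Add2,r1:3,r2:9,r3:Mul1,r4:Add1,r5:11
cycle 7: stall // r0:Add2,r1:3,r2:9,r3:Mul1,r4:Add1,r5:11
cycle 8: CDB Add1=8; issue ADD r5<-Add1 // r0:Add2,r1:3,r2:9,r3:Mul1,r4:8,r5:Add1
cycle 9: stall // r0:Add2,r1:3,r2:9,r3:Mul1,r4:8,r5:Add1
cycle 10: stall // r0:Add2,r1:3,r2:9,r3:Mul1,r4:8,r5:Add1
cycle 11: stall // r0:Add2,r1:3,r2:9,r3:Mul1,r4:8,r5:Add1
cycle 12: stall // r0:Add2,r1:3,r2:9,r3:Mul1,r4:8,r5:Add1
cycle 13: CDB Mul1=88; stall // r0:Add2,r1:3,r2:9,r3:88,r4:8,r5:Add1
cycle 14: stall // r0:Add2,r1:3,r2:9,r3:88,r4:8,r5:Add1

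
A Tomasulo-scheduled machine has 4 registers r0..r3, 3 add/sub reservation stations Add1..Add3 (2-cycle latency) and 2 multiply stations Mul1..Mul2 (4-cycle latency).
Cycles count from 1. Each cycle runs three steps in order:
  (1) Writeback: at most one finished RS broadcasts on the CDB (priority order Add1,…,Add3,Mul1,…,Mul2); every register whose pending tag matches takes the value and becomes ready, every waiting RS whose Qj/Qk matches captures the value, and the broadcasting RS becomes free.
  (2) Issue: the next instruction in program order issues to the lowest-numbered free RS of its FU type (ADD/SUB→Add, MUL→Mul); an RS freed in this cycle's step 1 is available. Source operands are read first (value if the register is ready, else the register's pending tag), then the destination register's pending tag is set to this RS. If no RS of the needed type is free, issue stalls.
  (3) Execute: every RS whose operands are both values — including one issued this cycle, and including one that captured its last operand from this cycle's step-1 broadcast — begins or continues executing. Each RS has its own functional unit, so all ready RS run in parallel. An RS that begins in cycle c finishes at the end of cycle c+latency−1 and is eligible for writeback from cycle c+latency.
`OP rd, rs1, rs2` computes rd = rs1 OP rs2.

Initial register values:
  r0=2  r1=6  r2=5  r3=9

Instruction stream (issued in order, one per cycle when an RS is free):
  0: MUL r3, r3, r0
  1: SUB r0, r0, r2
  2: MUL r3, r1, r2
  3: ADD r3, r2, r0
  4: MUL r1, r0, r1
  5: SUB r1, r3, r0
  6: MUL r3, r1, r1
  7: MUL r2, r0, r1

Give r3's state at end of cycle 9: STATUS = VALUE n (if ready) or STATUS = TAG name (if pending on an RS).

cycle 1: issue MUL r3<-Mul1 // r0:2,r1:6,r2:5,r3:Mul1
cycle 2: issue SUB r0<-Add1 // r0:Add1,r1:6,r2:5,r3:Mul1
cycle 3: issue MUL r3<-Mul2 // r0:Add1,r1:6,r2:5,r3:Mul2
cycle 4: CDB Add1=-3; issue ADD r3<-Add1 // r0:-3,r1:6,r2:5,r3:Add1
cycle 5: CDB Mul1=18; issue MUL r1<-Mul1 // r0:-3,r1:Mul1,r2:5,r3:Add1
cycle 6: CDB Add1=2; issue SUB r1<-Add1 // r0:-3,r1:Add1,r2:5,r3:2
cycle 7: CDB Mul2=30; issue MUL r3<-Mul2 // r0:-3,r1:Add1,r2:5,r3:Mul2
cycle 8: CDB Add1=5; stall // r0:-3,r1:5,r2:5,r3:Mul2
cycle 9: CDB Mul1=-18; issue MUL r2<-Mul1 // r0:-3,r1:5,r2:Mul1,r3:Mul2

STATUS = TAG Mul2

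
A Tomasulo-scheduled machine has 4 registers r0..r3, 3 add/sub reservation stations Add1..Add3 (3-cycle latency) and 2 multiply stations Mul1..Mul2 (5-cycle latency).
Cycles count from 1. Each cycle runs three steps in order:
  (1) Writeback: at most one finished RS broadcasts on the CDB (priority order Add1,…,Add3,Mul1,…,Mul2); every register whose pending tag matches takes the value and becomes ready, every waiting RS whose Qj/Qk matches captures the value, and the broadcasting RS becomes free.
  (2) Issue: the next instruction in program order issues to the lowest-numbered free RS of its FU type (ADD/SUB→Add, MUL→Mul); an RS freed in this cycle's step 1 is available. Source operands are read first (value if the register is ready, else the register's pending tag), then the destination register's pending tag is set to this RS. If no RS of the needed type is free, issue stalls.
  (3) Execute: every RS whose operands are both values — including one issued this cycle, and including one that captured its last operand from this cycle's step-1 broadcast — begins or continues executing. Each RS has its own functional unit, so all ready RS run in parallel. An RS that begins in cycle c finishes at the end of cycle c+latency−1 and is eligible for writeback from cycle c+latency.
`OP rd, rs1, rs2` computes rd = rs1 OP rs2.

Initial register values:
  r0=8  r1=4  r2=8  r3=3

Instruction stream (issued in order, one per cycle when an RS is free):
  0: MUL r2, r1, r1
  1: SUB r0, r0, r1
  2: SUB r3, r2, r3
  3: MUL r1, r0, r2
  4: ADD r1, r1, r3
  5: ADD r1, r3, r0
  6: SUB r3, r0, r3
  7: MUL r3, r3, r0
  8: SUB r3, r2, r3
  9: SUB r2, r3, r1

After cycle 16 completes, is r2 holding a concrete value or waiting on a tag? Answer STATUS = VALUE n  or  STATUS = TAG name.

STATUS = TAG Add3

c1: issue MUL r2<-Mul1 | r0:8,r1:4,r2:Mul1,r3:3
c2: issue SUB r0<-Add1 | r0:Add1,r1:4,r2:Mul1,r3:3
c3: issue SUB r3<-Add2 | r0:Add1,r1:4,r2:Mul1,r3:Add2
c4: issue MUL r1<-Mul2 | r0:Add1,r1:Mul2,r2:Mul1,r3:Add2
c5: CDB Add1=4; issue ADD r1<-Add1 | r0:4,r1:Add1,r2:Mul1,r3:Add2
c6: CDB Mul1=16; issue ADD r1<-Add3 | r0:4,r1:Add3,r2:16,r3:Add2
c7: stall | r0:4,r1:Add3,r2:16,r3:Add2
c8: stall | r0:4,r1:Add3,r2:16,r3:Add2
c9: CDB Add2=13; issue SUB r3<-Add2 | r0:4,r1:Add3,r2:16,r3:Add2
c10: issue MUL r3<-Mul1 | r0:4,r1:Add3,r2:16,r3:Mul1
c11: CDB Mul2=64; stall | r0:4,r1:Add3,r2:16,r3:Mul1
c12: CDB Add2=-9; issue SUB r3<-Add2 | r0:4,r1:Add3,r2:16,r3:Add2
c13: CDB Add3=17; issue SUB r2<-Add3 | r0:4,r1:17,r2:Add3,r3:Add2
c14: CDB Add1=77 | r0:4,r1:17,r2:Add3,r3:Add2
c15: - | r0:4,r1:17,r2:Add3,r3:Add2
c16: - | r0:4,r1:17,r2:Add3,r3:Add2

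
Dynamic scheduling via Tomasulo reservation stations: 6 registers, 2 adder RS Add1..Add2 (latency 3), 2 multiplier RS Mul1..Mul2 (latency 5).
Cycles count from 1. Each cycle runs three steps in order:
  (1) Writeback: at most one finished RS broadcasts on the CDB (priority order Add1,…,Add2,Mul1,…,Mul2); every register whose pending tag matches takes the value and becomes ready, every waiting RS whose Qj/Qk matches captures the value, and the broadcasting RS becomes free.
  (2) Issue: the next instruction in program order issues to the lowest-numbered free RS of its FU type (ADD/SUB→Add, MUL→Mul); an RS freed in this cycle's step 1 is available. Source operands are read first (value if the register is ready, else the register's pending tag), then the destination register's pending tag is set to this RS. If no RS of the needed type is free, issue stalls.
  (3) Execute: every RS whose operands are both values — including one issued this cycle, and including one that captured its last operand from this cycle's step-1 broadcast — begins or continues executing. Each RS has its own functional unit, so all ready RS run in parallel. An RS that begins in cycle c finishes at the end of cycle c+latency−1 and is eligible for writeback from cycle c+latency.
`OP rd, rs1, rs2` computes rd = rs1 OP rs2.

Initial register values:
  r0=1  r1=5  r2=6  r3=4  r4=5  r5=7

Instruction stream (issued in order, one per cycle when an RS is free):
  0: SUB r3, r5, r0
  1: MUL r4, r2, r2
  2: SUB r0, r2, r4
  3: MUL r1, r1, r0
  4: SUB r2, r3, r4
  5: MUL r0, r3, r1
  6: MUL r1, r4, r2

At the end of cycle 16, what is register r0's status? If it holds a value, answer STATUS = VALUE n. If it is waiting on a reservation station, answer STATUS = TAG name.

STATUS = TAG Mul1

  c1: issue SUB r3<-Add1  regs: r0:1,r1:5,r2:6,r3:Add1,r4:5,r5:7
  c2: issue MUL r4<-Mul1  regs: r0:1,r1:5,r2:6,r3:Add1,r4:Mul1,r5:7
  c3: issue SUB r0<-Add2  regs: r0:Add2,r1:5,r2:6,r3:Add1,r4:Mul1,r5:7
  c4: CDB Add1=6; issue MUL r1<-Mul2  regs: r0:Add2,r1:Mul2,r2:6,r3:6,r4:Mul1,r5:7
  c5: issue SUB r2<-Add1  regs: r0:Add2,r1:Mul2,r2:Add1,r3:6,r4:Mul1,r5:7
  c6: stall  regs: r0:Add2,r1:Mul2,r2:Add1,r3:6,r4:Mul1,r5:7
  c7: CDB Mul1=36; issue MUL r0<-Mul1  regs: r0:Mul1,r1:Mul2,r2:Add1,r3:6,r4:36,r5:7
  c8: stall  regs: r0:Mul1,r1:Mul2,r2:Add1,r3:6,r4:36,r5:7
  c9: stall  regs: r0:Mul1,r1:Mul2,r2:Add1,r3:6,r4:36,r5:7
  c10: CDB Add1=-30; stall  regs: r0:Mul1,r1:Mul2,r2:-30,r3:6,r4:36,r5:7
  c11: CDB Add2=-30; stall  regs: r0:Mul1,r1:Mul2,r2:-30,r3:6,r4:36,r5:7
  c12: stall  regs: r0:Mul1,r1:Mul2,r2:-30,r3:6,r4:36,r5:7
  c13: stall  regs: r0:Mul1,r1:Mul2,r2:-30,r3:6,r4:36,r5:7
  c14: stall  regs: r0:Mul1,r1:Mul2,r2:-30,r3:6,r4:36,r5:7
  c15: stall  regs: r0:Mul1,r1:Mul2,r2:-30,r3:6,r4:36,r5:7
  c16: CDB Mul2=-150; issue MUL r1<-Mul2  regs: r0:Mul1,r1:Mul2,r2:-30,r3:6,r4:36,r5:7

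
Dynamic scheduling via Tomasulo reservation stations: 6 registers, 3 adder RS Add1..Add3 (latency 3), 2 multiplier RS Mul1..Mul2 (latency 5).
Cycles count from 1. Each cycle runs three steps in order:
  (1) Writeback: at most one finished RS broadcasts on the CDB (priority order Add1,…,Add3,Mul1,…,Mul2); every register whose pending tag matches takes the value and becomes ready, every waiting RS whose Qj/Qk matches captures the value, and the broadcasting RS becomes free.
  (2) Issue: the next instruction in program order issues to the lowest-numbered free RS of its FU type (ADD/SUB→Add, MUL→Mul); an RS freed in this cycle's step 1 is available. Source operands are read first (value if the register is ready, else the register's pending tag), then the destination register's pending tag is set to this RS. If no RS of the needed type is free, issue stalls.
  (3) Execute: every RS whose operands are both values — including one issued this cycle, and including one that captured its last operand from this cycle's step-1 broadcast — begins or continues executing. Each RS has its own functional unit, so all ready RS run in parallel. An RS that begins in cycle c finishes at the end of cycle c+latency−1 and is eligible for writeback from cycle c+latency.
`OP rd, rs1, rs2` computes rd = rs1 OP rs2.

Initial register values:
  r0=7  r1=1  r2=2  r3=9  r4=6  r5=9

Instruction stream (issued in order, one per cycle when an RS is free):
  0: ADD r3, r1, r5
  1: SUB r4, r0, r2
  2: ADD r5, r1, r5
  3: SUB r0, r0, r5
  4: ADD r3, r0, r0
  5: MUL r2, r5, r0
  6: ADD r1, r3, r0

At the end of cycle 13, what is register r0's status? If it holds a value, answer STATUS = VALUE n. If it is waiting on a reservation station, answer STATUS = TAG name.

cycle 1: issue ADD r3<-Add1 // r0:7,r1:1,r2:2,r3:Add1,r4:6,r5:9
cycle 2: issue SUB r4<-Add2 // r0:7,r1:1,r2:2,r3:Add1,r4:Add2,r5:9
cycle 3: issue ADD r5<-Add3 // r0:7,r1:1,r2:2,r3:Add1,r4:Add2,r5:Add3
cycle 4: CDB Add1=10; issue SUB r0<-Add1 // r0:Add1,r1:1,r2:2,r3:10,r4:Add2,r5:Add3
cycle 5: CDB Add2=5; issue ADD r3<-Add2 // r0:Add1,r1:1,r2:2,r3:Add2,r4:5,r5:Add3
cycle 6: CDB Add3=10; issue MUL r2<-Mul1 // r0:Add1,r1:1,r2:Mul1,r3:Add2,r4:5,r5:10
cycle 7: issue ADD r1<-Add3 // r0:Add1,r1:Add3,r2:Mul1,r3:Add2,r4:5,r5:10
cycle 8: - // r0:Add1,r1:Add3,r2:Mul1,r3:Add2,r4:5,r5:10
cycle 9: CDB Add1=-3 // r0:-3,r1:Add3,r2:Mul1,r3:Add2,r4:5,r5:10
cycle 10: - // r0:-3,r1:Add3,r2:Mul1,r3:Add2,r4:5,r5:10
cycle 11: - // r0:-3,r1:Add3,r2:Mul1,r3:Add2,r4:5,r5:10
cycle 12: CDB Add2=-6 // r0:-3,r1:Add3,r2:Mul1,r3:-6,r4:5,r5:10
cycle 13: - // r0:-3,r1:Add3,r2:Mul1,r3:-6,r4:5,r5:10

STATUS = VALUE -3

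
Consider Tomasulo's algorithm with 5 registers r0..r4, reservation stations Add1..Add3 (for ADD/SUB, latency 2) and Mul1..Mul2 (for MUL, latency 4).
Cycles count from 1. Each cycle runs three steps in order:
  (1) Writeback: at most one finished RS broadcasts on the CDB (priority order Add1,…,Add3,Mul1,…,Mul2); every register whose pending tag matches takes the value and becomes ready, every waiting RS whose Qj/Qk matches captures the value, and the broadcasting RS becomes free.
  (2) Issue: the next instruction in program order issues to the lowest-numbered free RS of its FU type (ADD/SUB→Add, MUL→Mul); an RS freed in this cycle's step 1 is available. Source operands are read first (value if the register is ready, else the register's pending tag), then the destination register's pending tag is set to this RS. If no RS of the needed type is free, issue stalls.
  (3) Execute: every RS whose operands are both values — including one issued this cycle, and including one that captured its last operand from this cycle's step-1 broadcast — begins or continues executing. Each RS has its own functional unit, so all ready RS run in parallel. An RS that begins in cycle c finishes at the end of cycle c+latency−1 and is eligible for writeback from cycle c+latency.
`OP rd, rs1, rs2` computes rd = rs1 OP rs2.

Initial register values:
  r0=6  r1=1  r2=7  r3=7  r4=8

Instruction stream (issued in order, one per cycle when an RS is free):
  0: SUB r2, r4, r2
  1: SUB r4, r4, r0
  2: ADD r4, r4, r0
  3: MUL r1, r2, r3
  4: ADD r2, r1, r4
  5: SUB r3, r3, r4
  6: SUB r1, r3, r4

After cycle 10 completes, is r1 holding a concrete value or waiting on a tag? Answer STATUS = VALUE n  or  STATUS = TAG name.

STATUS = VALUE -9

cycle 1: issue SUB r2<-Add1 // r0:6,r1:1,r2:Add1,r3:7,r4:8
cycle 2: issue SUB r4<-Add2 // r0:6,r1:1,r2:Add1,r3:7,r4:Add2
cycle 3: CDB Add1=1; issue ADD r4<-Add1 // r0:6,r1:1,r2:1,r3:7,r4:Add1
cycle 4: CDB Add2=2; issue MUL r1<-Mul1 // r0:6,r1:Mul1,r2:1,r3:7,r4:Add1
cycle 5: issue ADD r2<-Add2 // r0:6,r1:Mul1,r2:Add2,r3:7,r4:Add1
cycle 6: CDB Add1=8; issue SUB r3<-Add1 // r0:6,r1:Mul1,r2:Add2,r3:Add1,r4:8
cycle 7: issue SUB r1<-Add3 // r0:6,r1:Add3,r2:Add2,r3:Add1,r4:8
cycle 8: CDB Add1=-1 // r0:6,r1:Add3,r2:Add2,r3:-1,r4:8
cycle 9: CDB Mul1=7 // r0:6,r1:Add3,r2:Add2,r3:-1,r4:8
cycle 10: CDB Add3=-9 // r0:6,r1:-9,r2:Add2,r3:-1,r4:8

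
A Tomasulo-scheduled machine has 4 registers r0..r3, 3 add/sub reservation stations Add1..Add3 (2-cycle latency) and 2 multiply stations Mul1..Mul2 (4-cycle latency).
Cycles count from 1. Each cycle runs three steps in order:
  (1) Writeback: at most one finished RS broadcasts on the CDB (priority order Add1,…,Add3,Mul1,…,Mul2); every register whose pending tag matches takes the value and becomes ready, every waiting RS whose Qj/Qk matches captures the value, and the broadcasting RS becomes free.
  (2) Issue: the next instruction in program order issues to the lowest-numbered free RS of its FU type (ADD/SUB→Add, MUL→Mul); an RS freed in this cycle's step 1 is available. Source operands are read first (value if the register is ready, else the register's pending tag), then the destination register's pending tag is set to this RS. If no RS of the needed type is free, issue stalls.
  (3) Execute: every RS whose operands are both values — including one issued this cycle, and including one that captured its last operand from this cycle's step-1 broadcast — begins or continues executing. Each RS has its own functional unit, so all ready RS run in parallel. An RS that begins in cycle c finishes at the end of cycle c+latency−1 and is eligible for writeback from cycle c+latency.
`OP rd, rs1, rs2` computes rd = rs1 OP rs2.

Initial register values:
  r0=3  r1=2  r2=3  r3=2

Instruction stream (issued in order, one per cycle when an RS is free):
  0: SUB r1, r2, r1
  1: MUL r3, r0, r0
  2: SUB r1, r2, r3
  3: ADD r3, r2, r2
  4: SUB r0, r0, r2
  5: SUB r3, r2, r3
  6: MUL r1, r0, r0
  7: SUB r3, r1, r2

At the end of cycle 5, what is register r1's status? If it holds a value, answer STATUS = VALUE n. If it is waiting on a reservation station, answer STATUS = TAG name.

c1: issue SUB r1<-Add1 | r0:3,r1:Add1,r2:3,r3:2
c2: issue MUL r3<-Mul1 | r0:3,r1:Add1,r2:3,r3:Mul1
c3: CDB Add1=1; issue SUB r1<-Add1 | r0:3,r1:Add1,r2:3,r3:Mul1
c4: issue ADD r3<-Add2 | r0:3,r1:Add1,r2:3,r3:Add2
c5: issue SUB r0<-Add3 | r0:Add3,r1:Add1,r2:3,r3:Add2

STATUS = TAG Add1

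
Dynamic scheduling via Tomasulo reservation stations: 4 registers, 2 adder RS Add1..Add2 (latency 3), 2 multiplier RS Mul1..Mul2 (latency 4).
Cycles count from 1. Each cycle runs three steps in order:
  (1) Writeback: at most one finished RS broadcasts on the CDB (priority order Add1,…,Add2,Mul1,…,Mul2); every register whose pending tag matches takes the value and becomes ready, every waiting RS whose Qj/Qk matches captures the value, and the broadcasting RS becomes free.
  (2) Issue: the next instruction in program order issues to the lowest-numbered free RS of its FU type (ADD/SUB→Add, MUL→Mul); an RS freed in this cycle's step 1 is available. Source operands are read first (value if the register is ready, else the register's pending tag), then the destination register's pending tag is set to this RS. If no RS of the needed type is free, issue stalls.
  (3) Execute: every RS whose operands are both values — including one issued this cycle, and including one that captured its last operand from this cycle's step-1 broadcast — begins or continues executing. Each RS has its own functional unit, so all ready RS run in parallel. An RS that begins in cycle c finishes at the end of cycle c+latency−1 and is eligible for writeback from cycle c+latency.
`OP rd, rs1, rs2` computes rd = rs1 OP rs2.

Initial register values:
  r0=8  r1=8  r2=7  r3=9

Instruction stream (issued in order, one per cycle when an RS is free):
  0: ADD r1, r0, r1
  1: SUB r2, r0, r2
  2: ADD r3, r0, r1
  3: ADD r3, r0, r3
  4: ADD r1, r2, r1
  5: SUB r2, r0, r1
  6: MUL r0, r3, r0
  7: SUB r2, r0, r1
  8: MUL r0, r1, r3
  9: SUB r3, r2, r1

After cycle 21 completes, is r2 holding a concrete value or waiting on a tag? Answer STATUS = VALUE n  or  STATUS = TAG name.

STATUS = VALUE 239

cycle 1: issue ADD r1<-Add1 // r0:8,r1:Add1,r2:7,r3:9
cycle 2: issue SUB r2<-Add2 // r0:8,r1:Add1,r2:Add2,r3:9
cycle 3: stall // r0:8,r1:Add1,r2:Add2,r3:9
cycle 4: CDB Add1=16; issue ADD r3<-Add1 // r0:8,r1:16,r2:Add2,r3:Add1
cycle 5: CDB Add2=1; issue ADD r3<-Add2 // r0:8,r1:16,r2:1,r3:Add2
cycle 6: stall // r0:8,r1:16,r2:1,r3:Add2
cycle 7: CDB Add1=24; issue ADD r1<-Add1 // r0:8,r1:Add1,r2:1,r3:Add2
cycle 8: stall // r0:8,r1:Add1,r2:1,r3:Add2
cycle 9: stall // r0:8,r1:Add1,r2:1,r3:Add2
cycle 10: CDB Add1=17; issue SUB r2<-Add1 // r0:8,r1:17,r2:Add1,r3:Add2
cycle 11: CDB Add2=32; issue MUL r0<-Mul1 // r0:Mul1,r1:17,r2:Add1,r3:32
cycle 12: issue SUB r2<-Add2 // r0:Mul1,r1:17,r2:Add2,r3:32
cycle 13: CDB Add1=-9; issue MUL r0<-Mul2 // r0:Mul2,r1:17,r2:Add2,r3:32
cycle 14: issue SUB r3<-Add1 // r0:Mul2,r1:17,r2:Add2,r3:Add1
cycle 15: CDB Mul1=256 // r0:Mul2,r1:17,r2:Add2,r3:Add1
cycle 16: - // r0:Mul2,r1:17,r2:Add2,r3:Add1
cycle 17: CDB Mul2=544 // r0:544,r1:17,r2:Add2,r3:Add1
cycle 18: CDB Add2=239 // r0:544,r1:17,r2:239,r3:Add1
cycle 19: - // r0:544,r1:17,r2:239,r3:Add1
cycle 20: - // r0:544,r1:17,r2:239,r3:Add1
cycle 21: CDB Add1=222 // r0:544,r1:17,r2:239,r3:222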